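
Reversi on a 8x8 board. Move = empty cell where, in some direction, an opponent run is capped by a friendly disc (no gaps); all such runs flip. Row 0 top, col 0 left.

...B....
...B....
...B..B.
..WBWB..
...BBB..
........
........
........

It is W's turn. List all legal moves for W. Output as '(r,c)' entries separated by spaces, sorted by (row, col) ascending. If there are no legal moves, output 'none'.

(0,2): no bracket -> illegal
(0,4): no bracket -> illegal
(1,2): flips 1 -> legal
(1,4): flips 1 -> legal
(1,5): no bracket -> illegal
(1,6): no bracket -> illegal
(1,7): no bracket -> illegal
(2,2): no bracket -> illegal
(2,4): no bracket -> illegal
(2,5): no bracket -> illegal
(2,7): no bracket -> illegal
(3,6): flips 1 -> legal
(3,7): no bracket -> illegal
(4,2): no bracket -> illegal
(4,6): no bracket -> illegal
(5,2): flips 1 -> legal
(5,3): no bracket -> illegal
(5,4): flips 2 -> legal
(5,5): no bracket -> illegal
(5,6): flips 1 -> legal

Answer: (1,2) (1,4) (3,6) (5,2) (5,4) (5,6)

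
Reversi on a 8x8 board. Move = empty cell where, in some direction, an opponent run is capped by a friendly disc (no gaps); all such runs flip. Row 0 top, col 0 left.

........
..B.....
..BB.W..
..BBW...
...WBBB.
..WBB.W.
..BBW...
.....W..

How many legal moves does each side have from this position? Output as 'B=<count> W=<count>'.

Answer: B=9 W=13

Derivation:
-- B to move --
(1,4): no bracket -> illegal
(1,5): no bracket -> illegal
(1,6): no bracket -> illegal
(2,4): flips 1 -> legal
(2,6): no bracket -> illegal
(3,5): flips 1 -> legal
(3,6): no bracket -> illegal
(4,1): flips 1 -> legal
(4,2): flips 2 -> legal
(4,7): no bracket -> illegal
(5,1): flips 1 -> legal
(5,5): no bracket -> illegal
(5,7): no bracket -> illegal
(6,1): no bracket -> illegal
(6,5): flips 1 -> legal
(6,6): flips 1 -> legal
(6,7): flips 1 -> legal
(7,3): no bracket -> illegal
(7,4): flips 1 -> legal
(7,6): no bracket -> illegal
B mobility = 9
-- W to move --
(0,1): flips 2 -> legal
(0,2): no bracket -> illegal
(0,3): no bracket -> illegal
(1,1): no bracket -> illegal
(1,3): flips 2 -> legal
(1,4): no bracket -> illegal
(2,1): flips 1 -> legal
(2,4): no bracket -> illegal
(3,1): flips 2 -> legal
(3,5): no bracket -> illegal
(3,6): flips 1 -> legal
(3,7): no bracket -> illegal
(4,1): no bracket -> illegal
(4,2): flips 1 -> legal
(4,7): flips 3 -> legal
(5,1): no bracket -> illegal
(5,5): flips 2 -> legal
(5,7): no bracket -> illegal
(6,1): flips 2 -> legal
(6,5): flips 1 -> legal
(7,1): no bracket -> illegal
(7,2): flips 1 -> legal
(7,3): flips 2 -> legal
(7,4): flips 1 -> legal
W mobility = 13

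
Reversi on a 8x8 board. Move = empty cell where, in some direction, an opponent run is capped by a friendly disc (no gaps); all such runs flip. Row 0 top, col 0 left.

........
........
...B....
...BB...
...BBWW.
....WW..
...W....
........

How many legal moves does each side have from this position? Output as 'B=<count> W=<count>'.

Answer: B=5 W=5

Derivation:
-- B to move --
(3,5): no bracket -> illegal
(3,6): no bracket -> illegal
(3,7): no bracket -> illegal
(4,7): flips 2 -> legal
(5,2): no bracket -> illegal
(5,3): no bracket -> illegal
(5,6): flips 1 -> legal
(5,7): no bracket -> illegal
(6,2): no bracket -> illegal
(6,4): flips 1 -> legal
(6,5): flips 1 -> legal
(6,6): flips 1 -> legal
(7,2): no bracket -> illegal
(7,3): no bracket -> illegal
(7,4): no bracket -> illegal
B mobility = 5
-- W to move --
(1,2): flips 2 -> legal
(1,3): no bracket -> illegal
(1,4): no bracket -> illegal
(2,2): flips 2 -> legal
(2,4): flips 2 -> legal
(2,5): no bracket -> illegal
(3,2): flips 1 -> legal
(3,5): no bracket -> illegal
(4,2): flips 2 -> legal
(5,2): no bracket -> illegal
(5,3): no bracket -> illegal
W mobility = 5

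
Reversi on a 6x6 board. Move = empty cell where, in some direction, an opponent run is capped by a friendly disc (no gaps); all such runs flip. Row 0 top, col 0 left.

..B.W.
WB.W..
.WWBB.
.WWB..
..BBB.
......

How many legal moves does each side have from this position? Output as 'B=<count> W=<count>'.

-- B to move --
(0,0): no bracket -> illegal
(0,1): no bracket -> illegal
(0,3): flips 1 -> legal
(0,5): no bracket -> illegal
(1,2): flips 2 -> legal
(1,4): no bracket -> illegal
(1,5): no bracket -> illegal
(2,0): flips 3 -> legal
(3,0): flips 2 -> legal
(4,0): no bracket -> illegal
(4,1): flips 3 -> legal
B mobility = 5
-- W to move --
(0,0): flips 1 -> legal
(0,1): flips 1 -> legal
(0,3): no bracket -> illegal
(1,2): flips 1 -> legal
(1,4): flips 1 -> legal
(1,5): no bracket -> illegal
(2,0): no bracket -> illegal
(2,5): flips 2 -> legal
(3,4): flips 1 -> legal
(3,5): flips 1 -> legal
(4,1): no bracket -> illegal
(4,5): no bracket -> illegal
(5,1): no bracket -> illegal
(5,2): flips 1 -> legal
(5,3): flips 4 -> legal
(5,4): flips 1 -> legal
(5,5): flips 2 -> legal
W mobility = 11

Answer: B=5 W=11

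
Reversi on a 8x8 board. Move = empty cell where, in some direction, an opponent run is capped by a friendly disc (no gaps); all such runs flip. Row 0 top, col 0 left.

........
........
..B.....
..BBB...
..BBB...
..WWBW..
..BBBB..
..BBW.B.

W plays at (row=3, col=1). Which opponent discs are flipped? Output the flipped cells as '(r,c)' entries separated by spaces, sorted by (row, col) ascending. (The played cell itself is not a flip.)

Dir NW: first cell '.' (not opp) -> no flip
Dir N: first cell '.' (not opp) -> no flip
Dir NE: opp run (2,2), next='.' -> no flip
Dir W: first cell '.' (not opp) -> no flip
Dir E: opp run (3,2) (3,3) (3,4), next='.' -> no flip
Dir SW: first cell '.' (not opp) -> no flip
Dir S: first cell '.' (not opp) -> no flip
Dir SE: opp run (4,2) capped by W -> flip

Answer: (4,2)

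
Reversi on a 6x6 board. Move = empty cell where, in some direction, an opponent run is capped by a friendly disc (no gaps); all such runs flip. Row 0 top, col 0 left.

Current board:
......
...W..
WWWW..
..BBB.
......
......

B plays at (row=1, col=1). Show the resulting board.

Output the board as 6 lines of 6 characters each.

Place B at (1,1); scan 8 dirs for brackets.
Dir NW: first cell '.' (not opp) -> no flip
Dir N: first cell '.' (not opp) -> no flip
Dir NE: first cell '.' (not opp) -> no flip
Dir W: first cell '.' (not opp) -> no flip
Dir E: first cell '.' (not opp) -> no flip
Dir SW: opp run (2,0), next=edge -> no flip
Dir S: opp run (2,1), next='.' -> no flip
Dir SE: opp run (2,2) capped by B -> flip
All flips: (2,2)

Answer: ......
.B.W..
WWBW..
..BBB.
......
......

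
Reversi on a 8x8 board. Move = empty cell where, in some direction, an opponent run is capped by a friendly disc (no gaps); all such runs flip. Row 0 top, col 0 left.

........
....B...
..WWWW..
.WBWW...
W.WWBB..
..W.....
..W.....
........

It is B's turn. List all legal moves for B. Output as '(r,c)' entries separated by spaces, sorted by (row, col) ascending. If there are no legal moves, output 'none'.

Answer: (1,1) (1,2) (3,0) (3,5) (3,6) (4,1) (5,4) (7,2)

Derivation:
(1,1): flips 2 -> legal
(1,2): flips 3 -> legal
(1,3): no bracket -> illegal
(1,5): no bracket -> illegal
(1,6): no bracket -> illegal
(2,0): no bracket -> illegal
(2,1): no bracket -> illegal
(2,6): no bracket -> illegal
(3,0): flips 1 -> legal
(3,5): flips 2 -> legal
(3,6): flips 1 -> legal
(4,1): flips 2 -> legal
(5,0): no bracket -> illegal
(5,1): no bracket -> illegal
(5,3): no bracket -> illegal
(5,4): flips 1 -> legal
(6,1): no bracket -> illegal
(6,3): no bracket -> illegal
(7,1): no bracket -> illegal
(7,2): flips 3 -> legal
(7,3): no bracket -> illegal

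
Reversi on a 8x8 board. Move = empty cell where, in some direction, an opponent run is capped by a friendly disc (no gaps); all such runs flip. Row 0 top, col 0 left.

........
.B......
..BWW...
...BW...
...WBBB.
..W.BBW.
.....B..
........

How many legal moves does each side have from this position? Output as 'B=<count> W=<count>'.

-- B to move --
(1,2): flips 2 -> legal
(1,3): flips 1 -> legal
(1,4): flips 2 -> legal
(1,5): flips 1 -> legal
(2,5): flips 2 -> legal
(3,2): flips 1 -> legal
(3,5): flips 1 -> legal
(4,1): no bracket -> illegal
(4,2): flips 1 -> legal
(4,7): flips 1 -> legal
(5,1): no bracket -> illegal
(5,3): flips 1 -> legal
(5,7): flips 1 -> legal
(6,1): no bracket -> illegal
(6,2): no bracket -> illegal
(6,3): no bracket -> illegal
(6,6): flips 1 -> legal
(6,7): flips 1 -> legal
B mobility = 13
-- W to move --
(0,0): no bracket -> illegal
(0,1): no bracket -> illegal
(0,2): no bracket -> illegal
(1,0): no bracket -> illegal
(1,2): no bracket -> illegal
(1,3): no bracket -> illegal
(2,0): no bracket -> illegal
(2,1): flips 1 -> legal
(3,1): no bracket -> illegal
(3,2): flips 1 -> legal
(3,5): no bracket -> illegal
(3,6): flips 1 -> legal
(3,7): no bracket -> illegal
(4,2): flips 1 -> legal
(4,7): flips 3 -> legal
(5,3): flips 2 -> legal
(5,7): no bracket -> illegal
(6,3): no bracket -> illegal
(6,4): flips 2 -> legal
(6,6): no bracket -> illegal
(7,4): flips 1 -> legal
(7,5): no bracket -> illegal
(7,6): flips 2 -> legal
W mobility = 9

Answer: B=13 W=9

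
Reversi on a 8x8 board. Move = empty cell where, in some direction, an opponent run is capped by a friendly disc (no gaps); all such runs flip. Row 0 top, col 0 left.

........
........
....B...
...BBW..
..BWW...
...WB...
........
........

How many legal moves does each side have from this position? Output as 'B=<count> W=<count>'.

-- B to move --
(2,5): no bracket -> illegal
(2,6): no bracket -> illegal
(3,2): flips 1 -> legal
(3,6): flips 1 -> legal
(4,5): flips 2 -> legal
(4,6): flips 1 -> legal
(5,2): flips 2 -> legal
(5,5): flips 1 -> legal
(6,2): no bracket -> illegal
(6,3): flips 2 -> legal
(6,4): flips 1 -> legal
B mobility = 8
-- W to move --
(1,3): flips 1 -> legal
(1,4): flips 2 -> legal
(1,5): no bracket -> illegal
(2,2): flips 1 -> legal
(2,3): flips 1 -> legal
(2,5): flips 1 -> legal
(3,1): flips 1 -> legal
(3,2): flips 2 -> legal
(4,1): flips 1 -> legal
(4,5): no bracket -> illegal
(5,1): no bracket -> illegal
(5,2): no bracket -> illegal
(5,5): flips 1 -> legal
(6,3): no bracket -> illegal
(6,4): flips 1 -> legal
(6,5): flips 1 -> legal
W mobility = 11

Answer: B=8 W=11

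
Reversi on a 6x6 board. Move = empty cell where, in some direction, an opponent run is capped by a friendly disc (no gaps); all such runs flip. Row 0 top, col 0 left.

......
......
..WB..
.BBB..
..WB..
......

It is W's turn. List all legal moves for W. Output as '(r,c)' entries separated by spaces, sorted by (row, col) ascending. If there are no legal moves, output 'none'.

(1,2): no bracket -> illegal
(1,3): no bracket -> illegal
(1,4): no bracket -> illegal
(2,0): flips 1 -> legal
(2,1): no bracket -> illegal
(2,4): flips 2 -> legal
(3,0): no bracket -> illegal
(3,4): no bracket -> illegal
(4,0): flips 1 -> legal
(4,1): no bracket -> illegal
(4,4): flips 2 -> legal
(5,2): no bracket -> illegal
(5,3): no bracket -> illegal
(5,4): no bracket -> illegal

Answer: (2,0) (2,4) (4,0) (4,4)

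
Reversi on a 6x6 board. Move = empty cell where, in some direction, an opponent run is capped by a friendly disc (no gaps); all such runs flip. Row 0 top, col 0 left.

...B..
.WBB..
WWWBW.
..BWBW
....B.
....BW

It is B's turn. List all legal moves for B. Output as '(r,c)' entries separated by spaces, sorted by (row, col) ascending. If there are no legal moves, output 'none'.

(0,0): flips 3 -> legal
(0,1): no bracket -> illegal
(0,2): no bracket -> illegal
(1,0): flips 2 -> legal
(1,4): flips 1 -> legal
(1,5): no bracket -> illegal
(2,5): flips 1 -> legal
(3,0): flips 1 -> legal
(3,1): flips 1 -> legal
(4,2): no bracket -> illegal
(4,3): flips 1 -> legal
(4,5): no bracket -> illegal

Answer: (0,0) (1,0) (1,4) (2,5) (3,0) (3,1) (4,3)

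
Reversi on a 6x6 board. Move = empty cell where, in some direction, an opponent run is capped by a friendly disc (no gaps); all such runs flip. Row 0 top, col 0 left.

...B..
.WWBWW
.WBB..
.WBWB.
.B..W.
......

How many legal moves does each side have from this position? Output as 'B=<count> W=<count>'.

Answer: B=12 W=8

Derivation:
-- B to move --
(0,0): flips 1 -> legal
(0,1): flips 4 -> legal
(0,2): flips 1 -> legal
(0,4): no bracket -> illegal
(0,5): flips 1 -> legal
(1,0): flips 3 -> legal
(2,0): flips 1 -> legal
(2,4): no bracket -> illegal
(2,5): flips 1 -> legal
(3,0): flips 3 -> legal
(3,5): no bracket -> illegal
(4,0): flips 1 -> legal
(4,2): no bracket -> illegal
(4,3): flips 1 -> legal
(4,5): no bracket -> illegal
(5,3): no bracket -> illegal
(5,4): flips 1 -> legal
(5,5): flips 2 -> legal
B mobility = 12
-- W to move --
(0,2): no bracket -> illegal
(0,4): flips 2 -> legal
(2,4): flips 3 -> legal
(2,5): no bracket -> illegal
(3,0): no bracket -> illegal
(3,5): flips 1 -> legal
(4,0): no bracket -> illegal
(4,2): flips 2 -> legal
(4,3): flips 1 -> legal
(4,5): flips 2 -> legal
(5,0): flips 3 -> legal
(5,1): flips 1 -> legal
(5,2): no bracket -> illegal
W mobility = 8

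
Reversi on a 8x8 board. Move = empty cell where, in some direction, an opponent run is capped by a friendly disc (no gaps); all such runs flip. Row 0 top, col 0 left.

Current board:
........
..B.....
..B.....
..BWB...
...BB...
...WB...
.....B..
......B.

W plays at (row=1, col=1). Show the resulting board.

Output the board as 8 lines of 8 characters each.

Place W at (1,1); scan 8 dirs for brackets.
Dir NW: first cell '.' (not opp) -> no flip
Dir N: first cell '.' (not opp) -> no flip
Dir NE: first cell '.' (not opp) -> no flip
Dir W: first cell '.' (not opp) -> no flip
Dir E: opp run (1,2), next='.' -> no flip
Dir SW: first cell '.' (not opp) -> no flip
Dir S: first cell '.' (not opp) -> no flip
Dir SE: opp run (2,2) capped by W -> flip
All flips: (2,2)

Answer: ........
.WB.....
..W.....
..BWB...
...BB...
...WB...
.....B..
......B.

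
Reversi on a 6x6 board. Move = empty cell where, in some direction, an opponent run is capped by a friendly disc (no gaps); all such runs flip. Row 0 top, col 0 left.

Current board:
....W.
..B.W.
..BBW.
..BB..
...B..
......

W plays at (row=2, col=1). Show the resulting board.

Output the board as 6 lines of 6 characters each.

Place W at (2,1); scan 8 dirs for brackets.
Dir NW: first cell '.' (not opp) -> no flip
Dir N: first cell '.' (not opp) -> no flip
Dir NE: opp run (1,2), next='.' -> no flip
Dir W: first cell '.' (not opp) -> no flip
Dir E: opp run (2,2) (2,3) capped by W -> flip
Dir SW: first cell '.' (not opp) -> no flip
Dir S: first cell '.' (not opp) -> no flip
Dir SE: opp run (3,2) (4,3), next='.' -> no flip
All flips: (2,2) (2,3)

Answer: ....W.
..B.W.
.WWWW.
..BB..
...B..
......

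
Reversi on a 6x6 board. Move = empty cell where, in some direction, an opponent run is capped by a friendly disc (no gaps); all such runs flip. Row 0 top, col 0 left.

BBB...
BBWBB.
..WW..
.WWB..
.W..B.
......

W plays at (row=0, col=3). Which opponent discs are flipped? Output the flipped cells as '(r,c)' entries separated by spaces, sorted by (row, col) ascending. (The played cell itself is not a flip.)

Dir NW: edge -> no flip
Dir N: edge -> no flip
Dir NE: edge -> no flip
Dir W: opp run (0,2) (0,1) (0,0), next=edge -> no flip
Dir E: first cell '.' (not opp) -> no flip
Dir SW: first cell 'W' (not opp) -> no flip
Dir S: opp run (1,3) capped by W -> flip
Dir SE: opp run (1,4), next='.' -> no flip

Answer: (1,3)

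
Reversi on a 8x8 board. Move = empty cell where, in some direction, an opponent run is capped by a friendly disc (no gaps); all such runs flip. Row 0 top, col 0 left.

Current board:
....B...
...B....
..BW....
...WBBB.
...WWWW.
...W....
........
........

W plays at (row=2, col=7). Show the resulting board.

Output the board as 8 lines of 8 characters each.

Place W at (2,7); scan 8 dirs for brackets.
Dir NW: first cell '.' (not opp) -> no flip
Dir N: first cell '.' (not opp) -> no flip
Dir NE: edge -> no flip
Dir W: first cell '.' (not opp) -> no flip
Dir E: edge -> no flip
Dir SW: opp run (3,6) capped by W -> flip
Dir S: first cell '.' (not opp) -> no flip
Dir SE: edge -> no flip
All flips: (3,6)

Answer: ....B...
...B....
..BW...W
...WBBW.
...WWWW.
...W....
........
........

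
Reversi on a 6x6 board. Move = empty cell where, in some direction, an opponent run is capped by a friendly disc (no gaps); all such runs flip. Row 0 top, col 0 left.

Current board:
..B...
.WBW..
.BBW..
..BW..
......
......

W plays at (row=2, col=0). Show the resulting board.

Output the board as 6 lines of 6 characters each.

Answer: ..B...
.WBW..
WWWW..
..BW..
......
......

Derivation:
Place W at (2,0); scan 8 dirs for brackets.
Dir NW: edge -> no flip
Dir N: first cell '.' (not opp) -> no flip
Dir NE: first cell 'W' (not opp) -> no flip
Dir W: edge -> no flip
Dir E: opp run (2,1) (2,2) capped by W -> flip
Dir SW: edge -> no flip
Dir S: first cell '.' (not opp) -> no flip
Dir SE: first cell '.' (not opp) -> no flip
All flips: (2,1) (2,2)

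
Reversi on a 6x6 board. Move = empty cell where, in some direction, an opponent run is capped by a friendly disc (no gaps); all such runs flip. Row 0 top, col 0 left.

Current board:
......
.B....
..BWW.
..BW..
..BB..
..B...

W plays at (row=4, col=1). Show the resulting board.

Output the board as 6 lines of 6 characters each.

Answer: ......
.B....
..BWW.
..WW..
.WBB..
..B...

Derivation:
Place W at (4,1); scan 8 dirs for brackets.
Dir NW: first cell '.' (not opp) -> no flip
Dir N: first cell '.' (not opp) -> no flip
Dir NE: opp run (3,2) capped by W -> flip
Dir W: first cell '.' (not opp) -> no flip
Dir E: opp run (4,2) (4,3), next='.' -> no flip
Dir SW: first cell '.' (not opp) -> no flip
Dir S: first cell '.' (not opp) -> no flip
Dir SE: opp run (5,2), next=edge -> no flip
All flips: (3,2)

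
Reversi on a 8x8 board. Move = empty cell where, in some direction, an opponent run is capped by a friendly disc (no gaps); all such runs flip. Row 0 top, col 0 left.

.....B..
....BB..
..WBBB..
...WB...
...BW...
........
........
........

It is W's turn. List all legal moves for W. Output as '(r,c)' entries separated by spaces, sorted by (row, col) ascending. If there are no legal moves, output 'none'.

Answer: (0,4) (0,6) (1,3) (2,6) (3,5) (4,2) (5,3)

Derivation:
(0,3): no bracket -> illegal
(0,4): flips 3 -> legal
(0,6): flips 2 -> legal
(1,2): no bracket -> illegal
(1,3): flips 1 -> legal
(1,6): no bracket -> illegal
(2,6): flips 3 -> legal
(3,2): no bracket -> illegal
(3,5): flips 1 -> legal
(3,6): no bracket -> illegal
(4,2): flips 1 -> legal
(4,5): no bracket -> illegal
(5,2): no bracket -> illegal
(5,3): flips 1 -> legal
(5,4): no bracket -> illegal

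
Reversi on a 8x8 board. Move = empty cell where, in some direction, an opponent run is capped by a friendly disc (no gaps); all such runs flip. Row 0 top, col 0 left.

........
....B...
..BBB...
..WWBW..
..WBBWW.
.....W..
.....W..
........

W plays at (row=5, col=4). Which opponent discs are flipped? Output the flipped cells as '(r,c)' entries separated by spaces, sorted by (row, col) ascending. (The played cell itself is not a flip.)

Dir NW: opp run (4,3) capped by W -> flip
Dir N: opp run (4,4) (3,4) (2,4) (1,4), next='.' -> no flip
Dir NE: first cell 'W' (not opp) -> no flip
Dir W: first cell '.' (not opp) -> no flip
Dir E: first cell 'W' (not opp) -> no flip
Dir SW: first cell '.' (not opp) -> no flip
Dir S: first cell '.' (not opp) -> no flip
Dir SE: first cell 'W' (not opp) -> no flip

Answer: (4,3)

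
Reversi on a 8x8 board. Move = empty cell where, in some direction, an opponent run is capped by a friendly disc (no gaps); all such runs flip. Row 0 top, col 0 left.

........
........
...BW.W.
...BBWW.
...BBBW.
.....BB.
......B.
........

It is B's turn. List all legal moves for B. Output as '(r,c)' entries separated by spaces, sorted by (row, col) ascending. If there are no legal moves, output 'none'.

(1,3): no bracket -> illegal
(1,4): flips 1 -> legal
(1,5): flips 1 -> legal
(1,6): flips 3 -> legal
(1,7): flips 2 -> legal
(2,5): flips 2 -> legal
(2,7): flips 1 -> legal
(3,7): flips 3 -> legal
(4,7): flips 1 -> legal
(5,7): no bracket -> illegal

Answer: (1,4) (1,5) (1,6) (1,7) (2,5) (2,7) (3,7) (4,7)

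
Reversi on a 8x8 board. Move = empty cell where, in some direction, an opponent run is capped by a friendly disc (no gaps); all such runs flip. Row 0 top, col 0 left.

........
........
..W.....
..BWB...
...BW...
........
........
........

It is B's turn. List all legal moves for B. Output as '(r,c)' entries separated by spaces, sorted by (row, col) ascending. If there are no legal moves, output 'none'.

Answer: (1,2) (2,3) (4,5) (5,4)

Derivation:
(1,1): no bracket -> illegal
(1,2): flips 1 -> legal
(1,3): no bracket -> illegal
(2,1): no bracket -> illegal
(2,3): flips 1 -> legal
(2,4): no bracket -> illegal
(3,1): no bracket -> illegal
(3,5): no bracket -> illegal
(4,2): no bracket -> illegal
(4,5): flips 1 -> legal
(5,3): no bracket -> illegal
(5,4): flips 1 -> legal
(5,5): no bracket -> illegal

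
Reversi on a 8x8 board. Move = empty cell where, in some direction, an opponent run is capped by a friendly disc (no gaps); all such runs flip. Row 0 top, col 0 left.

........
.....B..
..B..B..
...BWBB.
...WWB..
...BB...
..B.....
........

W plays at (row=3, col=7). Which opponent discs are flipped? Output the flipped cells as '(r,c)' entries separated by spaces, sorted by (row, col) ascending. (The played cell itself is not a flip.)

Answer: (3,5) (3,6)

Derivation:
Dir NW: first cell '.' (not opp) -> no flip
Dir N: first cell '.' (not opp) -> no flip
Dir NE: edge -> no flip
Dir W: opp run (3,6) (3,5) capped by W -> flip
Dir E: edge -> no flip
Dir SW: first cell '.' (not opp) -> no flip
Dir S: first cell '.' (not opp) -> no flip
Dir SE: edge -> no flip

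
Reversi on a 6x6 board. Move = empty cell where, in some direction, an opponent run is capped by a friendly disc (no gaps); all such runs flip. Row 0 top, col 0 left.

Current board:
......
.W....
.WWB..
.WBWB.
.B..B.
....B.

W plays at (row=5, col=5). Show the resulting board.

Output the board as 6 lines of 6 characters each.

Answer: ......
.W....
.WWB..
.WBWB.
.B..W.
....BW

Derivation:
Place W at (5,5); scan 8 dirs for brackets.
Dir NW: opp run (4,4) capped by W -> flip
Dir N: first cell '.' (not opp) -> no flip
Dir NE: edge -> no flip
Dir W: opp run (5,4), next='.' -> no flip
Dir E: edge -> no flip
Dir SW: edge -> no flip
Dir S: edge -> no flip
Dir SE: edge -> no flip
All flips: (4,4)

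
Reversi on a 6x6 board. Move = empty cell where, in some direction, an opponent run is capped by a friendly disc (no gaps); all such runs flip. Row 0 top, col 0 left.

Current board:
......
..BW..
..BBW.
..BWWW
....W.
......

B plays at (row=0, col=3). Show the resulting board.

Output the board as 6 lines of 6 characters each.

Place B at (0,3); scan 8 dirs for brackets.
Dir NW: edge -> no flip
Dir N: edge -> no flip
Dir NE: edge -> no flip
Dir W: first cell '.' (not opp) -> no flip
Dir E: first cell '.' (not opp) -> no flip
Dir SW: first cell 'B' (not opp) -> no flip
Dir S: opp run (1,3) capped by B -> flip
Dir SE: first cell '.' (not opp) -> no flip
All flips: (1,3)

Answer: ...B..
..BB..
..BBW.
..BWWW
....W.
......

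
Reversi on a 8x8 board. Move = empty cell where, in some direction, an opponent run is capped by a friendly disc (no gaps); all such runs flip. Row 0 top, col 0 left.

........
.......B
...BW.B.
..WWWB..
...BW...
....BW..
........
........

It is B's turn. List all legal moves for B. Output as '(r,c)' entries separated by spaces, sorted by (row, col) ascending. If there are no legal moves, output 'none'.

(1,3): flips 1 -> legal
(1,4): flips 3 -> legal
(1,5): no bracket -> illegal
(2,1): flips 1 -> legal
(2,2): no bracket -> illegal
(2,5): flips 2 -> legal
(3,1): flips 3 -> legal
(4,1): flips 1 -> legal
(4,2): no bracket -> illegal
(4,5): flips 2 -> legal
(4,6): no bracket -> illegal
(5,3): flips 1 -> legal
(5,6): flips 1 -> legal
(6,4): no bracket -> illegal
(6,5): no bracket -> illegal
(6,6): no bracket -> illegal

Answer: (1,3) (1,4) (2,1) (2,5) (3,1) (4,1) (4,5) (5,3) (5,6)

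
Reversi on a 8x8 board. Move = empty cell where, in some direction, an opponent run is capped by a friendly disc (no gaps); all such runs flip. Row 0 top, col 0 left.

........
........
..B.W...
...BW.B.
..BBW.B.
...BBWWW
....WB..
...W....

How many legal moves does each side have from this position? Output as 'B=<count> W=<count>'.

Answer: B=10 W=13

Derivation:
-- B to move --
(1,3): no bracket -> illegal
(1,4): flips 3 -> legal
(1,5): flips 1 -> legal
(2,3): no bracket -> illegal
(2,5): flips 1 -> legal
(3,5): flips 2 -> legal
(4,5): flips 2 -> legal
(4,7): flips 1 -> legal
(6,2): no bracket -> illegal
(6,3): flips 1 -> legal
(6,6): flips 3 -> legal
(6,7): no bracket -> illegal
(7,2): no bracket -> illegal
(7,4): flips 1 -> legal
(7,5): flips 1 -> legal
B mobility = 10
-- W to move --
(1,1): flips 2 -> legal
(1,2): no bracket -> illegal
(1,3): no bracket -> illegal
(2,1): no bracket -> illegal
(2,3): no bracket -> illegal
(2,5): no bracket -> illegal
(2,6): flips 2 -> legal
(2,7): no bracket -> illegal
(3,1): flips 2 -> legal
(3,2): flips 1 -> legal
(3,5): flips 1 -> legal
(3,7): flips 1 -> legal
(4,1): flips 2 -> legal
(4,5): no bracket -> illegal
(4,7): no bracket -> illegal
(5,1): flips 2 -> legal
(5,2): flips 3 -> legal
(6,2): flips 1 -> legal
(6,3): no bracket -> illegal
(6,6): flips 1 -> legal
(7,4): flips 1 -> legal
(7,5): flips 1 -> legal
(7,6): no bracket -> illegal
W mobility = 13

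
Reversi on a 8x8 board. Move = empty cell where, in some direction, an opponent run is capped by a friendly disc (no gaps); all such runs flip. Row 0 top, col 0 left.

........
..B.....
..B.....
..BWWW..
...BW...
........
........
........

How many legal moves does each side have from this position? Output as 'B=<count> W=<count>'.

Answer: B=5 W=5

Derivation:
-- B to move --
(2,3): flips 1 -> legal
(2,4): no bracket -> illegal
(2,5): flips 1 -> legal
(2,6): no bracket -> illegal
(3,6): flips 3 -> legal
(4,2): no bracket -> illegal
(4,5): flips 1 -> legal
(4,6): no bracket -> illegal
(5,3): no bracket -> illegal
(5,4): no bracket -> illegal
(5,5): flips 2 -> legal
B mobility = 5
-- W to move --
(0,1): no bracket -> illegal
(0,2): no bracket -> illegal
(0,3): no bracket -> illegal
(1,1): flips 1 -> legal
(1,3): no bracket -> illegal
(2,1): no bracket -> illegal
(2,3): no bracket -> illegal
(3,1): flips 1 -> legal
(4,1): no bracket -> illegal
(4,2): flips 1 -> legal
(5,2): flips 1 -> legal
(5,3): flips 1 -> legal
(5,4): no bracket -> illegal
W mobility = 5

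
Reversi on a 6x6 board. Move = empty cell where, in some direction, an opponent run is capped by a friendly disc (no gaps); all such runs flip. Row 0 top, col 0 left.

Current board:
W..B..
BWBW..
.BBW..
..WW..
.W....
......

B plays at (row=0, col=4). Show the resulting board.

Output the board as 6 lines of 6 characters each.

Place B at (0,4); scan 8 dirs for brackets.
Dir NW: edge -> no flip
Dir N: edge -> no flip
Dir NE: edge -> no flip
Dir W: first cell 'B' (not opp) -> no flip
Dir E: first cell '.' (not opp) -> no flip
Dir SW: opp run (1,3) capped by B -> flip
Dir S: first cell '.' (not opp) -> no flip
Dir SE: first cell '.' (not opp) -> no flip
All flips: (1,3)

Answer: W..BB.
BWBB..
.BBW..
..WW..
.W....
......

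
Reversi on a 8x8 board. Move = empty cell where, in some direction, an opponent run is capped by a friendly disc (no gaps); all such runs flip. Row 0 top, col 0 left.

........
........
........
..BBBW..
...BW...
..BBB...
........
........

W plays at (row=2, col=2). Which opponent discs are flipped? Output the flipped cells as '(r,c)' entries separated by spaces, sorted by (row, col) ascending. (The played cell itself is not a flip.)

Dir NW: first cell '.' (not opp) -> no flip
Dir N: first cell '.' (not opp) -> no flip
Dir NE: first cell '.' (not opp) -> no flip
Dir W: first cell '.' (not opp) -> no flip
Dir E: first cell '.' (not opp) -> no flip
Dir SW: first cell '.' (not opp) -> no flip
Dir S: opp run (3,2), next='.' -> no flip
Dir SE: opp run (3,3) capped by W -> flip

Answer: (3,3)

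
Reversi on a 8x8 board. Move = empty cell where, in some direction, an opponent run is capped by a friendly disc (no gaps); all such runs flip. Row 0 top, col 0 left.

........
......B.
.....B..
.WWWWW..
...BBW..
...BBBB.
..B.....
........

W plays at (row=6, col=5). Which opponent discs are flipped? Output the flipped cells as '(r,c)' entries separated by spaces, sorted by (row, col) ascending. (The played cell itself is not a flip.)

Dir NW: opp run (5,4) (4,3) capped by W -> flip
Dir N: opp run (5,5) capped by W -> flip
Dir NE: opp run (5,6), next='.' -> no flip
Dir W: first cell '.' (not opp) -> no flip
Dir E: first cell '.' (not opp) -> no flip
Dir SW: first cell '.' (not opp) -> no flip
Dir S: first cell '.' (not opp) -> no flip
Dir SE: first cell '.' (not opp) -> no flip

Answer: (4,3) (5,4) (5,5)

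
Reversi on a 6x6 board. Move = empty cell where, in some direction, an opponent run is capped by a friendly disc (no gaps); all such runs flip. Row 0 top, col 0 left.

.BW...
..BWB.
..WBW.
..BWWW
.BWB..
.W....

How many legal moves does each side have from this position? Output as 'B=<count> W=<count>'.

-- B to move --
(0,3): flips 2 -> legal
(0,4): no bracket -> illegal
(1,1): no bracket -> illegal
(1,5): no bracket -> illegal
(2,1): flips 1 -> legal
(2,5): flips 2 -> legal
(3,1): no bracket -> illegal
(4,0): no bracket -> illegal
(4,4): flips 2 -> legal
(4,5): flips 1 -> legal
(5,0): no bracket -> illegal
(5,2): flips 1 -> legal
(5,3): no bracket -> illegal
B mobility = 6
-- W to move --
(0,0): flips 1 -> legal
(0,3): no bracket -> illegal
(0,4): flips 1 -> legal
(0,5): no bracket -> illegal
(1,0): no bracket -> illegal
(1,1): flips 1 -> legal
(1,5): flips 1 -> legal
(2,1): no bracket -> illegal
(2,5): no bracket -> illegal
(3,0): no bracket -> illegal
(3,1): flips 2 -> legal
(4,0): flips 1 -> legal
(4,4): flips 1 -> legal
(5,0): no bracket -> illegal
(5,2): flips 1 -> legal
(5,3): flips 1 -> legal
(5,4): no bracket -> illegal
W mobility = 9

Answer: B=6 W=9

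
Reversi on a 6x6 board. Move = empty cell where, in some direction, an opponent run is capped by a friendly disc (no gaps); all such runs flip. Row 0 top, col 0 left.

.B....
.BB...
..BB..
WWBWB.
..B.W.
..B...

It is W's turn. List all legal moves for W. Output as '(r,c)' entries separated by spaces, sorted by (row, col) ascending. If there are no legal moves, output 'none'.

(0,0): flips 2 -> legal
(0,2): no bracket -> illegal
(0,3): no bracket -> illegal
(1,0): no bracket -> illegal
(1,3): flips 2 -> legal
(1,4): no bracket -> illegal
(2,0): no bracket -> illegal
(2,1): no bracket -> illegal
(2,4): flips 1 -> legal
(2,5): no bracket -> illegal
(3,5): flips 1 -> legal
(4,1): no bracket -> illegal
(4,3): no bracket -> illegal
(4,5): no bracket -> illegal
(5,1): flips 1 -> legal
(5,3): flips 1 -> legal

Answer: (0,0) (1,3) (2,4) (3,5) (5,1) (5,3)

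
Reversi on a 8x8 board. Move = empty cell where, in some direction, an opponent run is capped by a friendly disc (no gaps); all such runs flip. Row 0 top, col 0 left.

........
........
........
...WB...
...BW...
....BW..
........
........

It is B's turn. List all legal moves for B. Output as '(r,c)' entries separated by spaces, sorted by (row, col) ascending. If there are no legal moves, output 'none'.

(2,2): no bracket -> illegal
(2,3): flips 1 -> legal
(2,4): no bracket -> illegal
(3,2): flips 1 -> legal
(3,5): no bracket -> illegal
(4,2): no bracket -> illegal
(4,5): flips 1 -> legal
(4,6): no bracket -> illegal
(5,3): no bracket -> illegal
(5,6): flips 1 -> legal
(6,4): no bracket -> illegal
(6,5): no bracket -> illegal
(6,6): no bracket -> illegal

Answer: (2,3) (3,2) (4,5) (5,6)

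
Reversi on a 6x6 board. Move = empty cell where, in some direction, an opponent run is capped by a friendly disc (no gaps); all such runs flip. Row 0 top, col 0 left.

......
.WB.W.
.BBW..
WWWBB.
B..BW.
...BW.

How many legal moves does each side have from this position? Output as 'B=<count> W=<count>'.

-- B to move --
(0,0): flips 1 -> legal
(0,1): flips 1 -> legal
(0,2): no bracket -> illegal
(0,3): no bracket -> illegal
(0,4): no bracket -> illegal
(0,5): no bracket -> illegal
(1,0): flips 1 -> legal
(1,3): flips 1 -> legal
(1,5): no bracket -> illegal
(2,0): flips 1 -> legal
(2,4): flips 1 -> legal
(2,5): no bracket -> illegal
(3,5): flips 1 -> legal
(4,1): flips 1 -> legal
(4,2): flips 1 -> legal
(4,5): flips 1 -> legal
(5,5): flips 2 -> legal
B mobility = 11
-- W to move --
(0,1): flips 1 -> legal
(0,2): flips 2 -> legal
(0,3): flips 2 -> legal
(1,0): flips 1 -> legal
(1,3): flips 2 -> legal
(2,0): flips 2 -> legal
(2,4): flips 1 -> legal
(2,5): no bracket -> illegal
(3,5): flips 2 -> legal
(4,1): no bracket -> illegal
(4,2): flips 1 -> legal
(4,5): flips 1 -> legal
(5,0): flips 1 -> legal
(5,1): no bracket -> illegal
(5,2): flips 1 -> legal
W mobility = 12

Answer: B=11 W=12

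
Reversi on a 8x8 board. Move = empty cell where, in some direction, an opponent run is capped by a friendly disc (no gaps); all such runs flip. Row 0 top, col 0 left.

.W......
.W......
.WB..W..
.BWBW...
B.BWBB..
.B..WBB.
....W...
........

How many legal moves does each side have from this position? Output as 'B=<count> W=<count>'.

Answer: B=9 W=10

Derivation:
-- B to move --
(0,0): flips 1 -> legal
(0,2): no bracket -> illegal
(1,0): no bracket -> illegal
(1,2): no bracket -> illegal
(1,4): no bracket -> illegal
(1,5): no bracket -> illegal
(1,6): no bracket -> illegal
(2,0): flips 1 -> legal
(2,3): flips 1 -> legal
(2,4): flips 1 -> legal
(2,6): no bracket -> illegal
(3,0): no bracket -> illegal
(3,5): flips 1 -> legal
(3,6): no bracket -> illegal
(4,1): no bracket -> illegal
(5,2): no bracket -> illegal
(5,3): flips 2 -> legal
(6,3): flips 1 -> legal
(6,5): no bracket -> illegal
(7,3): flips 1 -> legal
(7,4): flips 2 -> legal
(7,5): no bracket -> illegal
B mobility = 9
-- W to move --
(1,2): flips 1 -> legal
(1,3): no bracket -> illegal
(2,0): no bracket -> illegal
(2,3): flips 2 -> legal
(2,4): no bracket -> illegal
(3,0): flips 1 -> legal
(3,5): no bracket -> illegal
(3,6): flips 1 -> legal
(4,1): flips 2 -> legal
(4,6): flips 3 -> legal
(4,7): no bracket -> illegal
(5,0): no bracket -> illegal
(5,2): flips 1 -> legal
(5,3): no bracket -> illegal
(5,7): flips 2 -> legal
(6,0): no bracket -> illegal
(6,1): no bracket -> illegal
(6,2): no bracket -> illegal
(6,5): no bracket -> illegal
(6,6): flips 4 -> legal
(6,7): flips 2 -> legal
W mobility = 10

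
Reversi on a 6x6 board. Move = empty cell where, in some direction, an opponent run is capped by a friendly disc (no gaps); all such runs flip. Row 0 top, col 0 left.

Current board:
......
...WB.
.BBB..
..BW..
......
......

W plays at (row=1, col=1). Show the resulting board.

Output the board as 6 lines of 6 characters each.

Place W at (1,1); scan 8 dirs for brackets.
Dir NW: first cell '.' (not opp) -> no flip
Dir N: first cell '.' (not opp) -> no flip
Dir NE: first cell '.' (not opp) -> no flip
Dir W: first cell '.' (not opp) -> no flip
Dir E: first cell '.' (not opp) -> no flip
Dir SW: first cell '.' (not opp) -> no flip
Dir S: opp run (2,1), next='.' -> no flip
Dir SE: opp run (2,2) capped by W -> flip
All flips: (2,2)

Answer: ......
.W.WB.
.BWB..
..BW..
......
......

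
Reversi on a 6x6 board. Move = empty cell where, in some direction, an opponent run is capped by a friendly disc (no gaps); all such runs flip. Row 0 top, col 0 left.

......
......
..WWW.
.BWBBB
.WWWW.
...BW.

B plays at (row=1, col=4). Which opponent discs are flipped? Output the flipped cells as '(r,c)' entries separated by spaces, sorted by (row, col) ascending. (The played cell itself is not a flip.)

Dir NW: first cell '.' (not opp) -> no flip
Dir N: first cell '.' (not opp) -> no flip
Dir NE: first cell '.' (not opp) -> no flip
Dir W: first cell '.' (not opp) -> no flip
Dir E: first cell '.' (not opp) -> no flip
Dir SW: opp run (2,3) (3,2) (4,1), next='.' -> no flip
Dir S: opp run (2,4) capped by B -> flip
Dir SE: first cell '.' (not opp) -> no flip

Answer: (2,4)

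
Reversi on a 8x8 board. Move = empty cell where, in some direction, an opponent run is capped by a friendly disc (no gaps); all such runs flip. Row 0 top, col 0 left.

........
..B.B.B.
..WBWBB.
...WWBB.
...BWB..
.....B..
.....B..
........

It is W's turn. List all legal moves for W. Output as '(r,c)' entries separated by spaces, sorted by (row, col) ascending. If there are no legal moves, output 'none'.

(0,1): flips 2 -> legal
(0,2): flips 1 -> legal
(0,3): no bracket -> illegal
(0,4): flips 1 -> legal
(0,5): no bracket -> illegal
(0,6): no bracket -> illegal
(0,7): flips 2 -> legal
(1,1): no bracket -> illegal
(1,3): flips 1 -> legal
(1,5): no bracket -> illegal
(1,7): flips 2 -> legal
(2,1): no bracket -> illegal
(2,7): flips 2 -> legal
(3,2): no bracket -> illegal
(3,7): flips 2 -> legal
(4,2): flips 1 -> legal
(4,6): flips 2 -> legal
(4,7): no bracket -> illegal
(5,2): flips 1 -> legal
(5,3): flips 1 -> legal
(5,4): no bracket -> illegal
(5,6): flips 1 -> legal
(6,4): no bracket -> illegal
(6,6): flips 1 -> legal
(7,4): no bracket -> illegal
(7,5): no bracket -> illegal
(7,6): no bracket -> illegal

Answer: (0,1) (0,2) (0,4) (0,7) (1,3) (1,7) (2,7) (3,7) (4,2) (4,6) (5,2) (5,3) (5,6) (6,6)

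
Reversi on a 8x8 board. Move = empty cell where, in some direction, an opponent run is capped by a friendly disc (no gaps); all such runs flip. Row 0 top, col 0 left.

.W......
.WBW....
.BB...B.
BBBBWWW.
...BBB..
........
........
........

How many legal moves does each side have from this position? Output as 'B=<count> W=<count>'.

Answer: B=10 W=10

Derivation:
-- B to move --
(0,0): flips 1 -> legal
(0,2): no bracket -> illegal
(0,3): no bracket -> illegal
(0,4): flips 1 -> legal
(1,0): flips 1 -> legal
(1,4): flips 1 -> legal
(2,0): no bracket -> illegal
(2,3): flips 1 -> legal
(2,4): flips 1 -> legal
(2,5): flips 2 -> legal
(2,7): flips 1 -> legal
(3,7): flips 3 -> legal
(4,6): flips 1 -> legal
(4,7): no bracket -> illegal
B mobility = 10
-- W to move --
(0,2): no bracket -> illegal
(0,3): no bracket -> illegal
(1,0): no bracket -> illegal
(1,5): no bracket -> illegal
(1,6): flips 1 -> legal
(1,7): flips 1 -> legal
(2,0): no bracket -> illegal
(2,3): flips 1 -> legal
(2,4): no bracket -> illegal
(2,5): no bracket -> illegal
(2,7): no bracket -> illegal
(3,7): no bracket -> illegal
(4,0): flips 2 -> legal
(4,1): flips 2 -> legal
(4,2): no bracket -> illegal
(4,6): no bracket -> illegal
(5,2): flips 1 -> legal
(5,3): flips 1 -> legal
(5,4): flips 2 -> legal
(5,5): flips 4 -> legal
(5,6): flips 1 -> legal
W mobility = 10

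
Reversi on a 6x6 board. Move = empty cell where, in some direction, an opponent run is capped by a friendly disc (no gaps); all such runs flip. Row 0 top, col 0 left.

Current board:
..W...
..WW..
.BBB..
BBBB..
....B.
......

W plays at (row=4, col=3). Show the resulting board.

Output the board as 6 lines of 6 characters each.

Answer: ..W...
..WW..
.BBW..
BBBW..
...WB.
......

Derivation:
Place W at (4,3); scan 8 dirs for brackets.
Dir NW: opp run (3,2) (2,1), next='.' -> no flip
Dir N: opp run (3,3) (2,3) capped by W -> flip
Dir NE: first cell '.' (not opp) -> no flip
Dir W: first cell '.' (not opp) -> no flip
Dir E: opp run (4,4), next='.' -> no flip
Dir SW: first cell '.' (not opp) -> no flip
Dir S: first cell '.' (not opp) -> no flip
Dir SE: first cell '.' (not opp) -> no flip
All flips: (2,3) (3,3)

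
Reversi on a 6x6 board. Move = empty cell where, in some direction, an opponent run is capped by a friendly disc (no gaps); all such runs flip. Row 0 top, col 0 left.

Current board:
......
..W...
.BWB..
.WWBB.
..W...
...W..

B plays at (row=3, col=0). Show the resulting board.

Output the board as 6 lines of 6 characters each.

Answer: ......
..W...
.BWB..
BBBBB.
..W...
...W..

Derivation:
Place B at (3,0); scan 8 dirs for brackets.
Dir NW: edge -> no flip
Dir N: first cell '.' (not opp) -> no flip
Dir NE: first cell 'B' (not opp) -> no flip
Dir W: edge -> no flip
Dir E: opp run (3,1) (3,2) capped by B -> flip
Dir SW: edge -> no flip
Dir S: first cell '.' (not opp) -> no flip
Dir SE: first cell '.' (not opp) -> no flip
All flips: (3,1) (3,2)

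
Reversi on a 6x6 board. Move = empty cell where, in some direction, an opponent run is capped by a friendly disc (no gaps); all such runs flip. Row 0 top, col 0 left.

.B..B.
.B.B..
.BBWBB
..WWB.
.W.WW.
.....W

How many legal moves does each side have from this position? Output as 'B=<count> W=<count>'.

Answer: B=6 W=9

Derivation:
-- B to move --
(1,2): flips 1 -> legal
(1,4): no bracket -> illegal
(3,0): no bracket -> illegal
(3,1): flips 2 -> legal
(3,5): no bracket -> illegal
(4,0): no bracket -> illegal
(4,2): flips 2 -> legal
(4,5): no bracket -> illegal
(5,0): no bracket -> illegal
(5,1): no bracket -> illegal
(5,2): flips 1 -> legal
(5,3): flips 3 -> legal
(5,4): flips 3 -> legal
B mobility = 6
-- W to move --
(0,0): flips 2 -> legal
(0,2): no bracket -> illegal
(0,3): flips 1 -> legal
(0,5): no bracket -> illegal
(1,0): flips 1 -> legal
(1,2): flips 1 -> legal
(1,4): flips 2 -> legal
(1,5): flips 1 -> legal
(2,0): flips 2 -> legal
(3,0): no bracket -> illegal
(3,1): no bracket -> illegal
(3,5): flips 1 -> legal
(4,5): flips 1 -> legal
W mobility = 9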